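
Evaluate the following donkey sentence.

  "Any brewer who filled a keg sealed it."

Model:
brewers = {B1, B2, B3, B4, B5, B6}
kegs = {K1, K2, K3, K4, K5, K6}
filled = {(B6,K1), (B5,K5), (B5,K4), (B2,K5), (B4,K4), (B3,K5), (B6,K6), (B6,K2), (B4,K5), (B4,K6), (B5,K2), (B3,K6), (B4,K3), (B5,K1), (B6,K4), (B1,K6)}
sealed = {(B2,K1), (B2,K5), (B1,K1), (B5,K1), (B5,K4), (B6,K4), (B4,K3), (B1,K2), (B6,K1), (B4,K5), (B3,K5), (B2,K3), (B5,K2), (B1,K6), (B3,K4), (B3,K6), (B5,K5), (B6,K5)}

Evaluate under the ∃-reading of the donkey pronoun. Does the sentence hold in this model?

True

"it" takes "a keg" as antecedent — a donkey pronoun bound across the clause boundary.
Weak reading: every brewer b with some filled-keg has at least one filled-keg k such that sealed(b,k).
Per brewer: B1:✓  B2:✓  B3:✓  B4:✓  B5:✓  B6:✓
Every brewer in the restrictor has a witness.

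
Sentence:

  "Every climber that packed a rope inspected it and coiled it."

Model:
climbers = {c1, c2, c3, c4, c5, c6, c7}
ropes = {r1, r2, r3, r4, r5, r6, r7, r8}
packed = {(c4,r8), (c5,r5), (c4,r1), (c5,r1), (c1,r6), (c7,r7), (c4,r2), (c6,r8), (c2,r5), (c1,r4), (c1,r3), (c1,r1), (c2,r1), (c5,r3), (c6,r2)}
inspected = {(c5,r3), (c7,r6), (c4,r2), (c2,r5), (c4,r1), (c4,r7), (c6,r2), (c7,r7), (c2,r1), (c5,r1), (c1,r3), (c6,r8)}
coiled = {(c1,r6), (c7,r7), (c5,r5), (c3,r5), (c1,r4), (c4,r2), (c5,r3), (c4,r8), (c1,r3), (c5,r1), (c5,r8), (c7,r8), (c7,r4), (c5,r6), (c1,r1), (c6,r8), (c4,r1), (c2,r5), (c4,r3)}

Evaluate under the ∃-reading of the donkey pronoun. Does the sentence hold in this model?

"it" takes "a rope" as antecedent — a donkey pronoun bound across the clause boundary.
Weak reading: every climber c with some packed-rope has at least one packed-rope r such that inspected(c,r) ∧ coiled(c,r).
Per climber: c1:✓  c2:✓  c4:✓  c5:✓  c6:✓  c7:✓
Every climber in the restrictor has a witness.

True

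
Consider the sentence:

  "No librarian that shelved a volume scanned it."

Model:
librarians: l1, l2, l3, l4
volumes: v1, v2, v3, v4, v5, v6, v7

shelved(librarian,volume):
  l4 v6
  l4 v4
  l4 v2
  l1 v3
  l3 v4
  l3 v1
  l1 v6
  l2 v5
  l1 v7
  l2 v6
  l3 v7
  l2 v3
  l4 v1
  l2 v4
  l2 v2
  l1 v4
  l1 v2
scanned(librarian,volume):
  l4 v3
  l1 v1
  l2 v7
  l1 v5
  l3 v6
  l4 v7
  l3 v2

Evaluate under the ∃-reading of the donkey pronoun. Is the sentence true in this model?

True

"it" takes "a volume" as antecedent — a donkey pronoun bound across the clause boundary.
Truth condition: for no (l,v) with shelved(l,v) does scanned(l,v) hold.
Restrictor pairs — does the scope hold? (l1,v2):fails  (l1,v3):fails  (l1,v4):fails  (l1,v6):fails  (l1,v7):fails  (l2,v2):fails  (l2,v3):fails  (l2,v4):fails  (l2,v5):fails  (l2,v6):fails  (l3,v1):fails  (l3,v4):fails  (l3,v7):fails  (l4,v1):fails  (l4,v2):fails  (l4,v4):fails  (l4,v6):fails
Scope holds for no restrictor pair, so the sentence is true.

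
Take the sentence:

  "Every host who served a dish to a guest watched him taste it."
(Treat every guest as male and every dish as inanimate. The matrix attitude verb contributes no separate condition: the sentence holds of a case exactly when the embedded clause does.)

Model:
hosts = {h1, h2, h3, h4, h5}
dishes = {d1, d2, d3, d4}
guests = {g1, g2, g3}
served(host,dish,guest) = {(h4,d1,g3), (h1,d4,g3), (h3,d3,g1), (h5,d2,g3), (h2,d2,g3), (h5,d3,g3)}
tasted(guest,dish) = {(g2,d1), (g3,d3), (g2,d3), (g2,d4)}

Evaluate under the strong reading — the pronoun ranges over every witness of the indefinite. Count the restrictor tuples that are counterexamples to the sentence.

"him" takes "a guest" as antecedent and "it" takes "a dish"; both are donkey pronouns co-varying with the restrictor.
Strong reading: for every (h,d,g) with served(h,d,g), tasted(g,d).
Restrictor triples: (h1,d4,g3)→tasted(g3,d4) ✗  (h2,d2,g3)→tasted(g3,d2) ✗  (h3,d3,g1)→tasted(g1,d3) ✗  (h4,d1,g3)→tasted(g3,d1) ✗  (h5,d2,g3)→tasted(g3,d2) ✗  (h5,d3,g3)→tasted(g3,d3) ✓
Counterexamples (restrictor triples failing the scope): 5.

5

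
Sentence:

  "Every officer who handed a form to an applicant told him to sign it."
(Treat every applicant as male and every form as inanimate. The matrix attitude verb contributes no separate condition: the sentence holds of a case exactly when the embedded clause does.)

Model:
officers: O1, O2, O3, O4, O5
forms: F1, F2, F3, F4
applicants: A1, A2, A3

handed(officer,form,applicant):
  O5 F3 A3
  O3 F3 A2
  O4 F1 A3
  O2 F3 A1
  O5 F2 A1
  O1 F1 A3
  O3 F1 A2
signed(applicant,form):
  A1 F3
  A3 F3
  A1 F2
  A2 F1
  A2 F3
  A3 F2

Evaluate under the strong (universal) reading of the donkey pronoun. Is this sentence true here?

False

"him" takes "an applicant" as antecedent and "it" takes "a form"; both are donkey pronouns co-varying with the restrictor.
Strong reading: for every (o,f,a) with handed(o,f,a), signed(a,f).
Restrictor triples: (O1,F1,A3)→signed(A3,F1) ✗  (O2,F3,A1)→signed(A1,F3) ✓  (O3,F1,A2)→signed(A2,F1) ✓  (O3,F3,A2)→signed(A2,F3) ✓  (O4,F1,A3)→signed(A3,F1) ✗  (O5,F2,A1)→signed(A1,F2) ✓  (O5,F3,A3)→signed(A3,F3) ✓
Counterexample: (O1,F1,A3) — signed(A3,F1) does not hold.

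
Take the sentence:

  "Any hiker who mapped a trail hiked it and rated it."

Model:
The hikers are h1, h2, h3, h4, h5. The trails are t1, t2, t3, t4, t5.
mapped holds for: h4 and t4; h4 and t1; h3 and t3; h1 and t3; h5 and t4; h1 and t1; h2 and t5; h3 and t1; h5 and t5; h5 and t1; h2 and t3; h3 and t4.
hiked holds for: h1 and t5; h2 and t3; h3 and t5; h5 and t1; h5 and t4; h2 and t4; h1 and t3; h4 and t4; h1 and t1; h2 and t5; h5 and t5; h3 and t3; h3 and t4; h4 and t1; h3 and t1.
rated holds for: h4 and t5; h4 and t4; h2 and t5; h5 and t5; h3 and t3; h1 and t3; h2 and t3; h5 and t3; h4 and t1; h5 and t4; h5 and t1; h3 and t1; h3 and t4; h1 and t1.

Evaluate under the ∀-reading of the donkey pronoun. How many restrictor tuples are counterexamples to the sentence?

0

"it" takes "a trail" as antecedent — a donkey pronoun bound across the clause boundary.
Strong reading: for every (h,t) with mapped(h,t), hiked(h,t) ∧ rated(h,t).
Restrictor pairs: (h1,t1) ✓  (h1,t3) ✓  (h2,t3) ✓  (h2,t5) ✓  (h3,t1) ✓  (h3,t3) ✓  (h3,t4) ✓  (h4,t1) ✓  (h4,t4) ✓  (h5,t1) ✓  (h5,t4) ✓  (h5,t5) ✓
Counterexamples (restrictor pairs failing the scope): 0.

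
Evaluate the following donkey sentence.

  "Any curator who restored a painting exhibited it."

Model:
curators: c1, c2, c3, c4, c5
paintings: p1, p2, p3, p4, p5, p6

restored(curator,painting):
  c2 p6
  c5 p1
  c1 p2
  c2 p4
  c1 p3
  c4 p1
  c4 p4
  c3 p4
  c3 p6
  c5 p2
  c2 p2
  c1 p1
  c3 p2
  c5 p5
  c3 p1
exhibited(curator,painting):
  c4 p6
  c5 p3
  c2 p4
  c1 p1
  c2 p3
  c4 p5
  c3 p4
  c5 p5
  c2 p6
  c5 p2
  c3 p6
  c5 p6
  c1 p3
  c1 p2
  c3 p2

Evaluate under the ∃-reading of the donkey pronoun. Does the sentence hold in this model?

False

"it" takes "a painting" as antecedent — a donkey pronoun bound across the clause boundary.
Weak reading: every curator c with some restored-painting has at least one restored-painting p such that exhibited(c,p).
Per curator: c1:✓  c2:✓  c3:✓  c4:✗  c5:✓
c4 has no witness among its restored-paintings.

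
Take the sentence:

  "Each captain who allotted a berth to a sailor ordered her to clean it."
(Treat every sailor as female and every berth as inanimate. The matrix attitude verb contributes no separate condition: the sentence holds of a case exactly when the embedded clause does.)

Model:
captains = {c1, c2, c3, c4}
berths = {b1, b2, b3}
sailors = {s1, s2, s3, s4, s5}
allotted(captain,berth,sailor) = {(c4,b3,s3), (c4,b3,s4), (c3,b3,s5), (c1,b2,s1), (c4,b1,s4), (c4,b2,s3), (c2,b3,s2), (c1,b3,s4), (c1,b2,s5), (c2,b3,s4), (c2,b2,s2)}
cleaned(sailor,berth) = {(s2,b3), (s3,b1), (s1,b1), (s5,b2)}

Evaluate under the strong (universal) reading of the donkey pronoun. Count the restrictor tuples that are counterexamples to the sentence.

"her" takes "a sailor" as antecedent and "it" takes "a berth"; both are donkey pronouns co-varying with the restrictor.
Strong reading: for every (c,b,s) with allotted(c,b,s), cleaned(s,b).
Restrictor triples: (c1,b2,s1)→cleaned(s1,b2) ✗  (c1,b2,s5)→cleaned(s5,b2) ✓  (c1,b3,s4)→cleaned(s4,b3) ✗  (c2,b2,s2)→cleaned(s2,b2) ✗  (c2,b3,s2)→cleaned(s2,b3) ✓  (c2,b3,s4)→cleaned(s4,b3) ✗  (c3,b3,s5)→cleaned(s5,b3) ✗  (c4,b1,s4)→cleaned(s4,b1) ✗  (c4,b2,s3)→cleaned(s3,b2) ✗  (c4,b3,s3)→cleaned(s3,b3) ✗  (c4,b3,s4)→cleaned(s4,b3) ✗
Counterexamples (restrictor triples failing the scope): 9.

9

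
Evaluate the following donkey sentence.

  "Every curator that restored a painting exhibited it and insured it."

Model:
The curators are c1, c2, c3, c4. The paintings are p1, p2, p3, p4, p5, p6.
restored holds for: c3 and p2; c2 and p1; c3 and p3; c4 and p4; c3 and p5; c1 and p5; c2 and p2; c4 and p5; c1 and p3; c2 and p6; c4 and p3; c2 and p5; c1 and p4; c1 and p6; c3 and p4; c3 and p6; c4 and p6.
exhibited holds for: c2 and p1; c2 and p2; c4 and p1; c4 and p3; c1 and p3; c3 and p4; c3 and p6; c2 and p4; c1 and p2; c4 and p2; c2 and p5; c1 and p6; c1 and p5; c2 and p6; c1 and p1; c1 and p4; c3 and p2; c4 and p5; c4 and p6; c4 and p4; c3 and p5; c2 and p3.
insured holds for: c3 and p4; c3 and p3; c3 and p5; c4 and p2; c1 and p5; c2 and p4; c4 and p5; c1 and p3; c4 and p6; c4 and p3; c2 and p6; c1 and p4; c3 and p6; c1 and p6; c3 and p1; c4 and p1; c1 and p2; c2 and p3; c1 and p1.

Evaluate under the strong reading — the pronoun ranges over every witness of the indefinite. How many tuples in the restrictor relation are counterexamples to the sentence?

"it" takes "a painting" as antecedent — a donkey pronoun bound across the clause boundary.
Strong reading: for every (c,p) with restored(c,p), exhibited(c,p) ∧ insured(c,p).
Restrictor pairs: (c1,p3) ✓  (c1,p4) ✓  (c1,p5) ✓  (c1,p6) ✓  (c2,p1) ✗  (c2,p2) ✗  (c2,p5) ✗  (c2,p6) ✓  (c3,p2) ✗  (c3,p3) ✗  (c3,p4) ✓  (c3,p5) ✓  (c3,p6) ✓  (c4,p3) ✓  (c4,p4) ✗  (c4,p5) ✓  (c4,p6) ✓
Counterexamples (restrictor pairs failing the scope): 6.

6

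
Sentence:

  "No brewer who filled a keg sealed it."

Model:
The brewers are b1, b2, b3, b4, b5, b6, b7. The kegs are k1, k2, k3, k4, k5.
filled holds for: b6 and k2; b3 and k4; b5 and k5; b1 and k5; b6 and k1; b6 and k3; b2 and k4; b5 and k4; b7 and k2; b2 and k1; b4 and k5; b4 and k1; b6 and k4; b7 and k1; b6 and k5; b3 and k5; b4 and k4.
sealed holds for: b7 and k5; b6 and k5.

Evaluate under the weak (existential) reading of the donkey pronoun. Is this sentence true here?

False

"it" takes "a keg" as antecedent — a donkey pronoun bound across the clause boundary.
Truth condition: for no (b,k) with filled(b,k) does sealed(b,k) hold.
Restrictor pairs — does the scope hold? (b1,k5):fails  (b2,k1):fails  (b2,k4):fails  (b3,k4):fails  (b3,k5):fails  (b4,k1):fails  (b4,k4):fails  (b4,k5):fails  (b5,k4):fails  (b5,k5):fails  (b6,k1):fails  (b6,k2):fails  (b6,k3):fails  (b6,k4):fails  (b6,k5):holds  (b7,k1):fails  (b7,k2):fails
Scope holds for 1 pair(s), so the sentence is false.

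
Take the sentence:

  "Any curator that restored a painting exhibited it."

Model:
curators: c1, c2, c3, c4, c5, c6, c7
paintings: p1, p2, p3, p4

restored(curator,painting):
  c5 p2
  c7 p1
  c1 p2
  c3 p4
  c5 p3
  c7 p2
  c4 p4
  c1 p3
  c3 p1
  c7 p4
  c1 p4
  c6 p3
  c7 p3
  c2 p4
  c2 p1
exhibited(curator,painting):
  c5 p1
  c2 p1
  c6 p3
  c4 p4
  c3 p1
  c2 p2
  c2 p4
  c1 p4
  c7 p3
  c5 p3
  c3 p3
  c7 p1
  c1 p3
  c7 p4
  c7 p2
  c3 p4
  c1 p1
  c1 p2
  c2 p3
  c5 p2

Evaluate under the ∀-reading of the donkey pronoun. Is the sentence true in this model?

True

"it" takes "a painting" as antecedent — a donkey pronoun bound across the clause boundary.
Strong reading: for every (c,p) with restored(c,p), exhibited(c,p).
Restrictor pairs: (c1,p2) ✓  (c1,p3) ✓  (c1,p4) ✓  (c2,p1) ✓  (c2,p4) ✓  (c3,p1) ✓  (c3,p4) ✓  (c4,p4) ✓  (c5,p2) ✓  (c5,p3) ✓  (c6,p3) ✓  (c7,p1) ✓  (c7,p2) ✓  (c7,p3) ✓  (c7,p4) ✓
Every restrictor pair satisfies the scope.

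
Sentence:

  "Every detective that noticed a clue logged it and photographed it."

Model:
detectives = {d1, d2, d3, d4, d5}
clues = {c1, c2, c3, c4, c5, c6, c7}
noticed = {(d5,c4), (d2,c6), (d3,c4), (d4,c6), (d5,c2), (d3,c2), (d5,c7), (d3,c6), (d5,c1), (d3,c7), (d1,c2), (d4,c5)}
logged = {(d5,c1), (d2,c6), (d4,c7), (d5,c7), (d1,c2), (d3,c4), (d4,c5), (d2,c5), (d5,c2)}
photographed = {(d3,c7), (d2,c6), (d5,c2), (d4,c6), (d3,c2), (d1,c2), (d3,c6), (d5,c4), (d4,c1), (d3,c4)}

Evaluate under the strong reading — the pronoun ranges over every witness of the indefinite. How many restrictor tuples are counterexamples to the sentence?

8

"it" takes "a clue" as antecedent — a donkey pronoun bound across the clause boundary.
Strong reading: for every (d,c) with noticed(d,c), logged(d,c) ∧ photographed(d,c).
Restrictor pairs: (d1,c2) ✓  (d2,c6) ✓  (d3,c2) ✗  (d3,c4) ✓  (d3,c6) ✗  (d3,c7) ✗  (d4,c5) ✗  (d4,c6) ✗  (d5,c1) ✗  (d5,c2) ✓  (d5,c4) ✗  (d5,c7) ✗
Counterexamples (restrictor pairs failing the scope): 8.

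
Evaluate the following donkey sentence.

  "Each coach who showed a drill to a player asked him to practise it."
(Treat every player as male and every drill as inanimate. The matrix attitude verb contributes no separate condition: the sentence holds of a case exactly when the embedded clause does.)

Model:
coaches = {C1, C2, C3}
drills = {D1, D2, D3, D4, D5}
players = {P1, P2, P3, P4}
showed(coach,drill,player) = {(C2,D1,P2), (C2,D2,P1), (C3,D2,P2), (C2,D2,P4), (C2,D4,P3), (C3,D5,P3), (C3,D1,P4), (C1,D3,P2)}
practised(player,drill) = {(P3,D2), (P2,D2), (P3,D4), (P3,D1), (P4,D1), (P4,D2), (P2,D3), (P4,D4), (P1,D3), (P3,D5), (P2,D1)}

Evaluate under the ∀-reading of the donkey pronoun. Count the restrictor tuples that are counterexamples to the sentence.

1

"him" takes "a player" as antecedent and "it" takes "a drill"; both are donkey pronouns co-varying with the restrictor.
Strong reading: for every (c,d,p) with showed(c,d,p), practised(p,d).
Restrictor triples: (C1,D3,P2)→practised(P2,D3) ✓  (C2,D1,P2)→practised(P2,D1) ✓  (C2,D2,P1)→practised(P1,D2) ✗  (C2,D2,P4)→practised(P4,D2) ✓  (C2,D4,P3)→practised(P3,D4) ✓  (C3,D1,P4)→practised(P4,D1) ✓  (C3,D2,P2)→practised(P2,D2) ✓  (C3,D5,P3)→practised(P3,D5) ✓
Counterexamples (restrictor triples failing the scope): 1.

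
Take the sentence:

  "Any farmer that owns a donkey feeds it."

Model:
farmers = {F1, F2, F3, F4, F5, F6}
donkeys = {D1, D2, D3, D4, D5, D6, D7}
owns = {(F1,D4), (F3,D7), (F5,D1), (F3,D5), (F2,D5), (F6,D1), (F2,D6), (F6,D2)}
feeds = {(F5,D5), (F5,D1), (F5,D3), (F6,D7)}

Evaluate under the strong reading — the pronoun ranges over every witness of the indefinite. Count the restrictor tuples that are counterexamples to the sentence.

"it" takes "a donkey" as antecedent — a donkey pronoun bound across the clause boundary.
Strong reading: for every (f,d) with owns(f,d), feeds(f,d).
Restrictor pairs: (F1,D4) ✗  (F2,D5) ✗  (F2,D6) ✗  (F3,D5) ✗  (F3,D7) ✗  (F5,D1) ✓  (F6,D1) ✗  (F6,D2) ✗
Counterexamples (restrictor pairs failing the scope): 7.

7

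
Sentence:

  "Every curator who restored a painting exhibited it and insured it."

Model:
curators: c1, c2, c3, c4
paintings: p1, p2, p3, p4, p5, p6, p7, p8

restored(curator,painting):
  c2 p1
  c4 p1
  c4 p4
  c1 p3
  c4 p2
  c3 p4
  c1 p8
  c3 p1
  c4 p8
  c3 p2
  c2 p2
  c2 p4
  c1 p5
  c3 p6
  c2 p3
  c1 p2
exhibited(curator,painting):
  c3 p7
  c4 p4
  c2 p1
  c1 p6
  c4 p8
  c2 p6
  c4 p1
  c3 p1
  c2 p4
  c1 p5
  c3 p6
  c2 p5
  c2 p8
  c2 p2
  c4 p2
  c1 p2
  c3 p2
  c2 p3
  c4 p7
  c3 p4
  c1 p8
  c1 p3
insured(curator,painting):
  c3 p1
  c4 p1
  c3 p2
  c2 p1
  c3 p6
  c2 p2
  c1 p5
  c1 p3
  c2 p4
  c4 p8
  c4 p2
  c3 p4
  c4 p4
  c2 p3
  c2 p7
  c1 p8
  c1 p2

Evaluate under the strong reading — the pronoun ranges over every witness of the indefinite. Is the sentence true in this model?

"it" takes "a painting" as antecedent — a donkey pronoun bound across the clause boundary.
Strong reading: for every (c,p) with restored(c,p), exhibited(c,p) ∧ insured(c,p).
Restrictor pairs: (c1,p2) ✓  (c1,p3) ✓  (c1,p5) ✓  (c1,p8) ✓  (c2,p1) ✓  (c2,p2) ✓  (c2,p3) ✓  (c2,p4) ✓  (c3,p1) ✓  (c3,p2) ✓  (c3,p4) ✓  (c3,p6) ✓  (c4,p1) ✓  (c4,p2) ✓  (c4,p4) ✓  (c4,p8) ✓
Every restrictor pair satisfies the scope.

True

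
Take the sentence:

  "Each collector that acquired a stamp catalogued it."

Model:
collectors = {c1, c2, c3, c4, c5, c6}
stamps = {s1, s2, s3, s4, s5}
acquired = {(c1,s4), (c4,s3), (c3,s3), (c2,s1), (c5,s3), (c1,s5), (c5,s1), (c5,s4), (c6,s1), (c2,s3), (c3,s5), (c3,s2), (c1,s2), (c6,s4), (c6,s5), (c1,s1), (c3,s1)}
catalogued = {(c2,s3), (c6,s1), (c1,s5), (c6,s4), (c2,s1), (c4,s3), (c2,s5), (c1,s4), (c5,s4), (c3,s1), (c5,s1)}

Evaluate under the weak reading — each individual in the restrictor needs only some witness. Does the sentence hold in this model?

"it" takes "a stamp" as antecedent — a donkey pronoun bound across the clause boundary.
Weak reading: every collector c with some acquired-stamp has at least one acquired-stamp s such that catalogued(c,s).
Per collector: c1:✓  c2:✓  c3:✓  c4:✓  c5:✓  c6:✓
Every collector in the restrictor has a witness.

True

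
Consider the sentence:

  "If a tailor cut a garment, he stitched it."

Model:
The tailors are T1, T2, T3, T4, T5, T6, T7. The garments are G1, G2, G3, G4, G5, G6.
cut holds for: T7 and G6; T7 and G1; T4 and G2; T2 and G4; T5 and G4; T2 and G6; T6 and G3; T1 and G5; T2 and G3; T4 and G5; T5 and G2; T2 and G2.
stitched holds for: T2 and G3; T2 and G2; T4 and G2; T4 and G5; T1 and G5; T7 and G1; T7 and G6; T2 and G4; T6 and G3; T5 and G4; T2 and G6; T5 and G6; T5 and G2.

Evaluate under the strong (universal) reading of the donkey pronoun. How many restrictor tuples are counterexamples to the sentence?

"it" takes "a garment" as antecedent — a donkey pronoun bound across the clause boundary.
Strong reading: for every (t,g) with cut(t,g), stitched(t,g).
Restrictor pairs: (T1,G5) ✓  (T2,G2) ✓  (T2,G3) ✓  (T2,G4) ✓  (T2,G6) ✓  (T4,G2) ✓  (T4,G5) ✓  (T5,G2) ✓  (T5,G4) ✓  (T6,G3) ✓  (T7,G1) ✓  (T7,G6) ✓
Counterexamples (restrictor pairs failing the scope): 0.

0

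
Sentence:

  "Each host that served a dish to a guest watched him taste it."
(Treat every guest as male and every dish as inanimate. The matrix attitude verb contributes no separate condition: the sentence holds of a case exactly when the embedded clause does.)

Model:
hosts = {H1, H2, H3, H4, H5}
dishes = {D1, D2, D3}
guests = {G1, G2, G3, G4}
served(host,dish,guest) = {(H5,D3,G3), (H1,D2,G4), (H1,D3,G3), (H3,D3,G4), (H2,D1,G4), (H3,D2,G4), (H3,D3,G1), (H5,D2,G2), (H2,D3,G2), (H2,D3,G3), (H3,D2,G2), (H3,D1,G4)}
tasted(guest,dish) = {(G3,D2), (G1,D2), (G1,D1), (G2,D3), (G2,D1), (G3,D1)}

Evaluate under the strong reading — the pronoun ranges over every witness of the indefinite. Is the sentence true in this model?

"him" takes "a guest" as antecedent and "it" takes "a dish"; both are donkey pronouns co-varying with the restrictor.
Strong reading: for every (h,d,g) with served(h,d,g), tasted(g,d).
Restrictor triples: (H1,D2,G4)→tasted(G4,D2) ✗  (H1,D3,G3)→tasted(G3,D3) ✗  (H2,D1,G4)→tasted(G4,D1) ✗  (H2,D3,G2)→tasted(G2,D3) ✓  (H2,D3,G3)→tasted(G3,D3) ✗  (H3,D1,G4)→tasted(G4,D1) ✗  (H3,D2,G2)→tasted(G2,D2) ✗  (H3,D2,G4)→tasted(G4,D2) ✗  (H3,D3,G1)→tasted(G1,D3) ✗  (H3,D3,G4)→tasted(G4,D3) ✗  (H5,D2,G2)→tasted(G2,D2) ✗  (H5,D3,G3)→tasted(G3,D3) ✗
Counterexample: (H1,D2,G4) — tasted(G4,D2) does not hold.

False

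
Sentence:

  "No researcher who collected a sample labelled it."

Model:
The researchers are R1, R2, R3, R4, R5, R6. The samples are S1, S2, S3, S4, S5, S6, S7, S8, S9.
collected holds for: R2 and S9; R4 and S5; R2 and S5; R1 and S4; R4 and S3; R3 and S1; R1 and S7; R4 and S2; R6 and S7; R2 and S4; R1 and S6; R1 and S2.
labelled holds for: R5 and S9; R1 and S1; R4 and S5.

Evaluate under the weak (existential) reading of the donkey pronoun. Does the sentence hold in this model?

"it" takes "a sample" as antecedent — a donkey pronoun bound across the clause boundary.
Truth condition: for no (r,s) with collected(r,s) does labelled(r,s) hold.
Restrictor pairs — does the scope hold? (R1,S2):fails  (R1,S4):fails  (R1,S6):fails  (R1,S7):fails  (R2,S4):fails  (R2,S5):fails  (R2,S9):fails  (R3,S1):fails  (R4,S2):fails  (R4,S3):fails  (R4,S5):holds  (R6,S7):fails
Scope holds for 1 pair(s), so the sentence is false.

False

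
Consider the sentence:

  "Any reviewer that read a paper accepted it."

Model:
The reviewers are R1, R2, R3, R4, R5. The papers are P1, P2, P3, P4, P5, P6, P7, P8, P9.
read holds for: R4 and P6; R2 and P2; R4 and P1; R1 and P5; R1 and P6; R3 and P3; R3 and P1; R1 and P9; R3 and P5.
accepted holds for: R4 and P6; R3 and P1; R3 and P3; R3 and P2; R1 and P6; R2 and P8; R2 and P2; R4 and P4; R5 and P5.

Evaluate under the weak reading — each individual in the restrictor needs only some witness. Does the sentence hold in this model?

True

"it" takes "a paper" as antecedent — a donkey pronoun bound across the clause boundary.
Weak reading: every reviewer r with some read-paper has at least one read-paper p such that accepted(r,p).
Per reviewer: R1:✓  R2:✓  R3:✓  R4:✓
Every reviewer in the restrictor has a witness.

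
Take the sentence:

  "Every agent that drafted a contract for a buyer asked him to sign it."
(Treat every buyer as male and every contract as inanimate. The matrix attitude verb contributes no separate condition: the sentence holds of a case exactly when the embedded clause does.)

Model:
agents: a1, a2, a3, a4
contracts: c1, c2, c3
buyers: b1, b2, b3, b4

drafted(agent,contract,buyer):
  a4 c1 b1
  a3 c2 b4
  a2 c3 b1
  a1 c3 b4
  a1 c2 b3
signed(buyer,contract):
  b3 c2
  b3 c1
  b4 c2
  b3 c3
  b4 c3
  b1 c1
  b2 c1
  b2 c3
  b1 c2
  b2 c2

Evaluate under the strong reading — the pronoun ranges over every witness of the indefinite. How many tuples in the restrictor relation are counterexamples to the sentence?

"him" takes "a buyer" as antecedent and "it" takes "a contract"; both are donkey pronouns co-varying with the restrictor.
Strong reading: for every (a,c,b) with drafted(a,c,b), signed(b,c).
Restrictor triples: (a1,c2,b3)→signed(b3,c2) ✓  (a1,c3,b4)→signed(b4,c3) ✓  (a2,c3,b1)→signed(b1,c3) ✗  (a3,c2,b4)→signed(b4,c2) ✓  (a4,c1,b1)→signed(b1,c1) ✓
Counterexamples (restrictor triples failing the scope): 1.

1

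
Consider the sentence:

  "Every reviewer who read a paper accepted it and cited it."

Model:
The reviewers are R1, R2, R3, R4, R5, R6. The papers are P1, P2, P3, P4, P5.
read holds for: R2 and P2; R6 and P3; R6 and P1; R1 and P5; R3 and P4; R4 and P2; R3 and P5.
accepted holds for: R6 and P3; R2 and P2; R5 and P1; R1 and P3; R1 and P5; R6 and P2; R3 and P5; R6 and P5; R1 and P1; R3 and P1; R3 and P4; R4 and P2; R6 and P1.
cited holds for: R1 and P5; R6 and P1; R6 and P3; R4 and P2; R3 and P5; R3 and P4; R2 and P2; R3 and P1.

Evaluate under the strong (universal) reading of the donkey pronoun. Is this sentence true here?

"it" takes "a paper" as antecedent — a donkey pronoun bound across the clause boundary.
Strong reading: for every (r,p) with read(r,p), accepted(r,p) ∧ cited(r,p).
Restrictor pairs: (R1,P5) ✓  (R2,P2) ✓  (R3,P4) ✓  (R3,P5) ✓  (R4,P2) ✓  (R6,P1) ✓  (R6,P3) ✓
Every restrictor pair satisfies the scope.

True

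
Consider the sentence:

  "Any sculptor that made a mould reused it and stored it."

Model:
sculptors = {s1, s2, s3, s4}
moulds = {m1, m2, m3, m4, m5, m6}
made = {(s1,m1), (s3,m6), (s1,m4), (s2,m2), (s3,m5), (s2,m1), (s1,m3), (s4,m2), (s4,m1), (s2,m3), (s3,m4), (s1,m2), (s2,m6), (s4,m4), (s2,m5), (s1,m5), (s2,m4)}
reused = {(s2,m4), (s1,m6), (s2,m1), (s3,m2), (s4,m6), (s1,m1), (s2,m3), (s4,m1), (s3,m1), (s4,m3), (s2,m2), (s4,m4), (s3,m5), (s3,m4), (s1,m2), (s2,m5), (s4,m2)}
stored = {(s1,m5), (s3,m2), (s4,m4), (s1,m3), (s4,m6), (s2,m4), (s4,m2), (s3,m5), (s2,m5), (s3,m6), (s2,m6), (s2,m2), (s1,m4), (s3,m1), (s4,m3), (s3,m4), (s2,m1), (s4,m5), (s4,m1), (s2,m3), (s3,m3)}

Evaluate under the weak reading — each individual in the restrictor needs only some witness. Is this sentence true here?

"it" takes "a mould" as antecedent — a donkey pronoun bound across the clause boundary.
Weak reading: every sculptor s with some made-mould has at least one made-mould m such that reused(s,m) ∧ stored(s,m).
Per sculptor: s1:✗  s2:✓  s3:✓  s4:✓
s1 has no witness among its made-moulds.

False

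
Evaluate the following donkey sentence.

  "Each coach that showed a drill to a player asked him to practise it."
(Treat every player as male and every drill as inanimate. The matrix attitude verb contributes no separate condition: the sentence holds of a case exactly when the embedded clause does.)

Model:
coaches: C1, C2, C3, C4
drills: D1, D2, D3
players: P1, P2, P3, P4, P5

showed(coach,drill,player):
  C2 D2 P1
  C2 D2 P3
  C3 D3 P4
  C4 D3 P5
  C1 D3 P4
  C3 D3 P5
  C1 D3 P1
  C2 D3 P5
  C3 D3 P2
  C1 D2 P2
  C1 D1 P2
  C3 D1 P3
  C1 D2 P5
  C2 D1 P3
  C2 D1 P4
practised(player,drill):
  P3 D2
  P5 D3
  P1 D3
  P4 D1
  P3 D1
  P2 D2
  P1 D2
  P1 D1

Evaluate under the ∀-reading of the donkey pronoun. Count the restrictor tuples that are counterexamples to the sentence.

"him" takes "a player" as antecedent and "it" takes "a drill"; both are donkey pronouns co-varying with the restrictor.
Strong reading: for every (c,d,p) with showed(c,d,p), practised(p,d).
Restrictor triples: (C1,D1,P2)→practised(P2,D1) ✗  (C1,D2,P2)→practised(P2,D2) ✓  (C1,D2,P5)→practised(P5,D2) ✗  (C1,D3,P1)→practised(P1,D3) ✓  (C1,D3,P4)→practised(P4,D3) ✗  (C2,D1,P3)→practised(P3,D1) ✓  (C2,D1,P4)→practised(P4,D1) ✓  (C2,D2,P1)→practised(P1,D2) ✓  (C2,D2,P3)→practised(P3,D2) ✓  (C2,D3,P5)→practised(P5,D3) ✓  (C3,D1,P3)→practised(P3,D1) ✓  (C3,D3,P2)→practised(P2,D3) ✗  (C3,D3,P4)→practised(P4,D3) ✗  (C3,D3,P5)→practised(P5,D3) ✓  (C4,D3,P5)→practised(P5,D3) ✓
Counterexamples (restrictor triples failing the scope): 5.

5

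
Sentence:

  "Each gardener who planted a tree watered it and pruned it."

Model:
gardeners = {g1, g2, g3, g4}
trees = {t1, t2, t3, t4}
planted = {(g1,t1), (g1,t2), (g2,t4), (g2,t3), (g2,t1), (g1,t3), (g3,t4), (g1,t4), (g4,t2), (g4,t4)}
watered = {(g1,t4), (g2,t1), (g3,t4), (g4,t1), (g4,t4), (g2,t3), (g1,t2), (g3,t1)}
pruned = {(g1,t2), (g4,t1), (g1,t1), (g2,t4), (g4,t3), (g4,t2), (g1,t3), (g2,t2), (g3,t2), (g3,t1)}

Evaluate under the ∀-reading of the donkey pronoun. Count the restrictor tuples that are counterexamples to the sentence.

"it" takes "a tree" as antecedent — a donkey pronoun bound across the clause boundary.
Strong reading: for every (g,t) with planted(g,t), watered(g,t) ∧ pruned(g,t).
Restrictor pairs: (g1,t1) ✗  (g1,t2) ✓  (g1,t3) ✗  (g1,t4) ✗  (g2,t1) ✗  (g2,t3) ✗  (g2,t4) ✗  (g3,t4) ✗  (g4,t2) ✗  (g4,t4) ✗
Counterexamples (restrictor pairs failing the scope): 9.

9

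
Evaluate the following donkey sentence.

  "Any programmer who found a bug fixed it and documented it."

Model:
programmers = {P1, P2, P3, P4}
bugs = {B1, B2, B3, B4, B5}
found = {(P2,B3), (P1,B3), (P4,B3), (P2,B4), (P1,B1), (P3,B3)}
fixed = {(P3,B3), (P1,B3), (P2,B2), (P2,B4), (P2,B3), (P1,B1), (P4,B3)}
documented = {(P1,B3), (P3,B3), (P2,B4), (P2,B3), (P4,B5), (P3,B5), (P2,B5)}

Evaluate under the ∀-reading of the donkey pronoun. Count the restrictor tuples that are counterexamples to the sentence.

2

"it" takes "a bug" as antecedent — a donkey pronoun bound across the clause boundary.
Strong reading: for every (p,b) with found(p,b), fixed(p,b) ∧ documented(p,b).
Restrictor pairs: (P1,B1) ✗  (P1,B3) ✓  (P2,B3) ✓  (P2,B4) ✓  (P3,B3) ✓  (P4,B3) ✗
Counterexamples (restrictor pairs failing the scope): 2.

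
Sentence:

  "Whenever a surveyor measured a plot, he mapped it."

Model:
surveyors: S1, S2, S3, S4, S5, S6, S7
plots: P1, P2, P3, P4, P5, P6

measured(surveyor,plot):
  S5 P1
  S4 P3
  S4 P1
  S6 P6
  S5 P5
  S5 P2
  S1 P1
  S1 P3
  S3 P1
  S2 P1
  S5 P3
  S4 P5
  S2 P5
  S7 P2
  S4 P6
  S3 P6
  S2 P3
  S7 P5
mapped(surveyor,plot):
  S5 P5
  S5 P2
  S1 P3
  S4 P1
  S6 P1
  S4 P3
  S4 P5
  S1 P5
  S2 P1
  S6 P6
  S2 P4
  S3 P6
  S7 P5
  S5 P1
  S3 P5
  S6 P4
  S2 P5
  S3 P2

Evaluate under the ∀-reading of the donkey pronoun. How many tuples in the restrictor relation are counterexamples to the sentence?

6

"it" takes "a plot" as antecedent — a donkey pronoun bound across the clause boundary.
Strong reading: for every (s,p) with measured(s,p), mapped(s,p).
Restrictor pairs: (S1,P1) ✗  (S1,P3) ✓  (S2,P1) ✓  (S2,P3) ✗  (S2,P5) ✓  (S3,P1) ✗  (S3,P6) ✓  (S4,P1) ✓  (S4,P3) ✓  (S4,P5) ✓  (S4,P6) ✗  (S5,P1) ✓  (S5,P2) ✓  (S5,P3) ✗  (S5,P5) ✓  (S6,P6) ✓  (S7,P2) ✗  (S7,P5) ✓
Counterexamples (restrictor pairs failing the scope): 6.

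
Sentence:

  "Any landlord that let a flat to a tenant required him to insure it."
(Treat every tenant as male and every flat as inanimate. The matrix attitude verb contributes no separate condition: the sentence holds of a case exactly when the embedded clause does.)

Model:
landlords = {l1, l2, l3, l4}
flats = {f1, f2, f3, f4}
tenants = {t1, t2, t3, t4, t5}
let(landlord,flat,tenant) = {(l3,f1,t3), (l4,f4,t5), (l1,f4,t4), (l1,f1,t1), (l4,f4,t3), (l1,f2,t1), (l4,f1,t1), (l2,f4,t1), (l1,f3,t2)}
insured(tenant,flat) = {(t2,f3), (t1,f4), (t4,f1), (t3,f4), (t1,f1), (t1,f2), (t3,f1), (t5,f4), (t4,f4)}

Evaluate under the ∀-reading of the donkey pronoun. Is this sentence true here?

"him" takes "a tenant" as antecedent and "it" takes "a flat"; both are donkey pronouns co-varying with the restrictor.
Strong reading: for every (l,f,t) with let(l,f,t), insured(t,f).
Restrictor triples: (l1,f1,t1)→insured(t1,f1) ✓  (l1,f2,t1)→insured(t1,f2) ✓  (l1,f3,t2)→insured(t2,f3) ✓  (l1,f4,t4)→insured(t4,f4) ✓  (l2,f4,t1)→insured(t1,f4) ✓  (l3,f1,t3)→insured(t3,f1) ✓  (l4,f1,t1)→insured(t1,f1) ✓  (l4,f4,t3)→insured(t3,f4) ✓  (l4,f4,t5)→insured(t5,f4) ✓
Every restrictor triple satisfies the scope.

True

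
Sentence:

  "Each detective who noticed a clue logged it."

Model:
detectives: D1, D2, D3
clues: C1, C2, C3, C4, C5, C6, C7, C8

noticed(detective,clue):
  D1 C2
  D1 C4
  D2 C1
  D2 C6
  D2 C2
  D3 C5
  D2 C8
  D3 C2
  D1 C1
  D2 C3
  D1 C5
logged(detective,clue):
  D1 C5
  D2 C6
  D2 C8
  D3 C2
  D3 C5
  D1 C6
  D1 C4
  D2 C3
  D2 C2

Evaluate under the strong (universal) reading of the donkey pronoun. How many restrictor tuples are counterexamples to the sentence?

3

"it" takes "a clue" as antecedent — a donkey pronoun bound across the clause boundary.
Strong reading: for every (d,c) with noticed(d,c), logged(d,c).
Restrictor pairs: (D1,C1) ✗  (D1,C2) ✗  (D1,C4) ✓  (D1,C5) ✓  (D2,C1) ✗  (D2,C2) ✓  (D2,C3) ✓  (D2,C6) ✓  (D2,C8) ✓  (D3,C2) ✓  (D3,C5) ✓
Counterexamples (restrictor pairs failing the scope): 3.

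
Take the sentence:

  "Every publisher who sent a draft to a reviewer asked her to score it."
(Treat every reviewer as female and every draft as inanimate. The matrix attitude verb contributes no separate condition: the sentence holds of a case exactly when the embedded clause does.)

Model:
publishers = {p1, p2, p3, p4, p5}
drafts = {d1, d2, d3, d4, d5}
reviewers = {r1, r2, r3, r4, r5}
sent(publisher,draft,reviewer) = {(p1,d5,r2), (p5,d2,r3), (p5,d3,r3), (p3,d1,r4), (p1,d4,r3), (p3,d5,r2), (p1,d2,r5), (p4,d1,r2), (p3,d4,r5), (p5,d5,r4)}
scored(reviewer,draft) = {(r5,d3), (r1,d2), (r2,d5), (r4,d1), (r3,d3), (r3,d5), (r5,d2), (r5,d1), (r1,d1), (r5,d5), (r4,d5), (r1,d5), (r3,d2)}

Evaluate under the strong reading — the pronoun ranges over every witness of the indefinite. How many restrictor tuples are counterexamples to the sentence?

"her" takes "a reviewer" as antecedent and "it" takes "a draft"; both are donkey pronouns co-varying with the restrictor.
Strong reading: for every (p,d,r) with sent(p,d,r), scored(r,d).
Restrictor triples: (p1,d2,r5)→scored(r5,d2) ✓  (p1,d4,r3)→scored(r3,d4) ✗  (p1,d5,r2)→scored(r2,d5) ✓  (p3,d1,r4)→scored(r4,d1) ✓  (p3,d4,r5)→scored(r5,d4) ✗  (p3,d5,r2)→scored(r2,d5) ✓  (p4,d1,r2)→scored(r2,d1) ✗  (p5,d2,r3)→scored(r3,d2) ✓  (p5,d3,r3)→scored(r3,d3) ✓  (p5,d5,r4)→scored(r4,d5) ✓
Counterexamples (restrictor triples failing the scope): 3.

3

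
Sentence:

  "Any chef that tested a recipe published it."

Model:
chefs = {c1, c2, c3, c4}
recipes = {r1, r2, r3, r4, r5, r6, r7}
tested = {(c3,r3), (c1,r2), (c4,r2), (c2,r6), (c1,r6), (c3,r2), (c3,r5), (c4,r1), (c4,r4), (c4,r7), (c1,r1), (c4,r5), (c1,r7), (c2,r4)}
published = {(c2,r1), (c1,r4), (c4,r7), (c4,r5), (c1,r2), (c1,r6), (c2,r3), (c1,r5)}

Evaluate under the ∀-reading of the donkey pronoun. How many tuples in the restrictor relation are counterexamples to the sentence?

"it" takes "a recipe" as antecedent — a donkey pronoun bound across the clause boundary.
Strong reading: for every (c,r) with tested(c,r), published(c,r).
Restrictor pairs: (c1,r1) ✗  (c1,r2) ✓  (c1,r6) ✓  (c1,r7) ✗  (c2,r4) ✗  (c2,r6) ✗  (c3,r2) ✗  (c3,r3) ✗  (c3,r5) ✗  (c4,r1) ✗  (c4,r2) ✗  (c4,r4) ✗  (c4,r5) ✓  (c4,r7) ✓
Counterexamples (restrictor pairs failing the scope): 10.

10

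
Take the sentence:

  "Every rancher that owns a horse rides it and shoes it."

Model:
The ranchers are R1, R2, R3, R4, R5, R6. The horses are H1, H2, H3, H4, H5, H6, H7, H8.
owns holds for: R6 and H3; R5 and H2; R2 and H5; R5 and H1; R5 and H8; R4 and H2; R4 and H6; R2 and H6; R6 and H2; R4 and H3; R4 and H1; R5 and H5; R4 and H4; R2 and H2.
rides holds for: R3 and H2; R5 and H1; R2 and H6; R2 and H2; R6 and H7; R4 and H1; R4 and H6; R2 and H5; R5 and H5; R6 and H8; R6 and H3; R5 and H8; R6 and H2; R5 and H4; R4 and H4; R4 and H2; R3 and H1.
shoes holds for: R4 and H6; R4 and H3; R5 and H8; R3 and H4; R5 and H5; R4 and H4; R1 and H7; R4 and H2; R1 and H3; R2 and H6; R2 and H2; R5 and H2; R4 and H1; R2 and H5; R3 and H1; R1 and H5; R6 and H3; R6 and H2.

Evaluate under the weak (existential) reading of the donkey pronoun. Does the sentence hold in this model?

True

"it" takes "a horse" as antecedent — a donkey pronoun bound across the clause boundary.
Weak reading: every rancher r with some owns-horse has at least one owns-horse h such that rides(r,h) ∧ shoes(r,h).
Per rancher: R2:✓  R4:✓  R5:✓  R6:✓
Every rancher in the restrictor has a witness.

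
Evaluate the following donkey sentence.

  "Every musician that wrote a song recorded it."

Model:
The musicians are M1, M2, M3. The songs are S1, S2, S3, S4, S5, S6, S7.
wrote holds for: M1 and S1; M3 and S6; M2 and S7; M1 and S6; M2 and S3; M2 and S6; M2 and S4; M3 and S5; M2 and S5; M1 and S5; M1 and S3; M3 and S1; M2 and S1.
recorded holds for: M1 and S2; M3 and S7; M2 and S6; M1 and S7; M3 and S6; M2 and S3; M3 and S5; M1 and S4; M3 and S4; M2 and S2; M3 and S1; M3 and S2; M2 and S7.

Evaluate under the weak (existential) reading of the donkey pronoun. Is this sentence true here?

"it" takes "a song" as antecedent — a donkey pronoun bound across the clause boundary.
Weak reading: every musician m with some wrote-song has at least one wrote-song s such that recorded(m,s).
Per musician: M1:✗  M2:✓  M3:✓
M1 has no witness among its wrote-songs.

False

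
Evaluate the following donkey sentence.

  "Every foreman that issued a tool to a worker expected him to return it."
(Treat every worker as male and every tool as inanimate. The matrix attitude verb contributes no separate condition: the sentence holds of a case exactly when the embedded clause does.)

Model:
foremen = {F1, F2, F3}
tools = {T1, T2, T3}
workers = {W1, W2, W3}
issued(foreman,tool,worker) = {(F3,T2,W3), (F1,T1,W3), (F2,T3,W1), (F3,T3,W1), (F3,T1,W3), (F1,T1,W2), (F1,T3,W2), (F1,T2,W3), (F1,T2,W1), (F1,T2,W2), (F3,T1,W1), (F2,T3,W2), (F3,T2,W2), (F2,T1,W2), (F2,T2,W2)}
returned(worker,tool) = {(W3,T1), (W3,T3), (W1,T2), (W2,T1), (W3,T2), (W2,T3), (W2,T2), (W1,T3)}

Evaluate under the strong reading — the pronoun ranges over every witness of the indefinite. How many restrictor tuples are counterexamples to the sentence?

1

"him" takes "a worker" as antecedent and "it" takes "a tool"; both are donkey pronouns co-varying with the restrictor.
Strong reading: for every (f,t,w) with issued(f,t,w), returned(w,t).
Restrictor triples: (F1,T1,W2)→returned(W2,T1) ✓  (F1,T1,W3)→returned(W3,T1) ✓  (F1,T2,W1)→returned(W1,T2) ✓  (F1,T2,W2)→returned(W2,T2) ✓  (F1,T2,W3)→returned(W3,T2) ✓  (F1,T3,W2)→returned(W2,T3) ✓  (F2,T1,W2)→returned(W2,T1) ✓  (F2,T2,W2)→returned(W2,T2) ✓  (F2,T3,W1)→returned(W1,T3) ✓  (F2,T3,W2)→returned(W2,T3) ✓  (F3,T1,W1)→returned(W1,T1) ✗  (F3,T1,W3)→returned(W3,T1) ✓  (F3,T2,W2)→returned(W2,T2) ✓  (F3,T2,W3)→returned(W3,T2) ✓  (F3,T3,W1)→returned(W1,T3) ✓
Counterexamples (restrictor triples failing the scope): 1.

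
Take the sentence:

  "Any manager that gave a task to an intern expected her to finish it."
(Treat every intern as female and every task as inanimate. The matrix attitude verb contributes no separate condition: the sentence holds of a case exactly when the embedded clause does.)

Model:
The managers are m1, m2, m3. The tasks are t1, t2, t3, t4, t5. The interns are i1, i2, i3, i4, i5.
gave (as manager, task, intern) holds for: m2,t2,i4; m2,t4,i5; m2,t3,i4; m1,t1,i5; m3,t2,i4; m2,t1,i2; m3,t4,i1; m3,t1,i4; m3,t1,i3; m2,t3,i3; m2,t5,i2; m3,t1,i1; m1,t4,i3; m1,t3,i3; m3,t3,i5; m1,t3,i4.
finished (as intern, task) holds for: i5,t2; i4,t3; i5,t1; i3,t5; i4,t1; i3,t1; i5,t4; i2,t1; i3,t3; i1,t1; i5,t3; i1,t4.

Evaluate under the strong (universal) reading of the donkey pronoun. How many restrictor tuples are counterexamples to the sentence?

4

"her" takes "an intern" as antecedent and "it" takes "a task"; both are donkey pronouns co-varying with the restrictor.
Strong reading: for every (m,t,i) with gave(m,t,i), finished(i,t).
Restrictor triples: (m1,t1,i5)→finished(i5,t1) ✓  (m1,t3,i3)→finished(i3,t3) ✓  (m1,t3,i4)→finished(i4,t3) ✓  (m1,t4,i3)→finished(i3,t4) ✗  (m2,t1,i2)→finished(i2,t1) ✓  (m2,t2,i4)→finished(i4,t2) ✗  (m2,t3,i3)→finished(i3,t3) ✓  (m2,t3,i4)→finished(i4,t3) ✓  (m2,t4,i5)→finished(i5,t4) ✓  (m2,t5,i2)→finished(i2,t5) ✗  (m3,t1,i1)→finished(i1,t1) ✓  (m3,t1,i3)→finished(i3,t1) ✓  (m3,t1,i4)→finished(i4,t1) ✓  (m3,t2,i4)→finished(i4,t2) ✗  (m3,t3,i5)→finished(i5,t3) ✓  (m3,t4,i1)→finished(i1,t4) ✓
Counterexamples (restrictor triples failing the scope): 4.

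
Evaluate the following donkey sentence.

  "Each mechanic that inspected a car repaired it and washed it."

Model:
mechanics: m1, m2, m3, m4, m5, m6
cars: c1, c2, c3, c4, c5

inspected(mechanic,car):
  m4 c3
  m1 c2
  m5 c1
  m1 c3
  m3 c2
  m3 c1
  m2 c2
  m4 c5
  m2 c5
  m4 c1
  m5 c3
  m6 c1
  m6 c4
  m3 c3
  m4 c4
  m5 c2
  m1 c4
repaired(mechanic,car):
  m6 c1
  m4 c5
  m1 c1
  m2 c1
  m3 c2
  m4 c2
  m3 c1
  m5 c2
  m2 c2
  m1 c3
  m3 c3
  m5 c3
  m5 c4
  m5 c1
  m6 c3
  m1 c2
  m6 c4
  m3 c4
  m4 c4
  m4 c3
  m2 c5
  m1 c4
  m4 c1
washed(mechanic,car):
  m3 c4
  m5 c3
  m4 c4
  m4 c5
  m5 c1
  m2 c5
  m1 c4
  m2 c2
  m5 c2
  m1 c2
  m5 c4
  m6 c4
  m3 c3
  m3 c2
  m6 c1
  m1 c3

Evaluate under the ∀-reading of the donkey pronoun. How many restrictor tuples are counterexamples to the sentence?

"it" takes "a car" as antecedent — a donkey pronoun bound across the clause boundary.
Strong reading: for every (m,c) with inspected(m,c), repaired(m,c) ∧ washed(m,c).
Restrictor pairs: (m1,c2) ✓  (m1,c3) ✓  (m1,c4) ✓  (m2,c2) ✓  (m2,c5) ✓  (m3,c1) ✗  (m3,c2) ✓  (m3,c3) ✓  (m4,c1) ✗  (m4,c3) ✗  (m4,c4) ✓  (m4,c5) ✓  (m5,c1) ✓  (m5,c2) ✓  (m5,c3) ✓  (m6,c1) ✓  (m6,c4) ✓
Counterexamples (restrictor pairs failing the scope): 3.

3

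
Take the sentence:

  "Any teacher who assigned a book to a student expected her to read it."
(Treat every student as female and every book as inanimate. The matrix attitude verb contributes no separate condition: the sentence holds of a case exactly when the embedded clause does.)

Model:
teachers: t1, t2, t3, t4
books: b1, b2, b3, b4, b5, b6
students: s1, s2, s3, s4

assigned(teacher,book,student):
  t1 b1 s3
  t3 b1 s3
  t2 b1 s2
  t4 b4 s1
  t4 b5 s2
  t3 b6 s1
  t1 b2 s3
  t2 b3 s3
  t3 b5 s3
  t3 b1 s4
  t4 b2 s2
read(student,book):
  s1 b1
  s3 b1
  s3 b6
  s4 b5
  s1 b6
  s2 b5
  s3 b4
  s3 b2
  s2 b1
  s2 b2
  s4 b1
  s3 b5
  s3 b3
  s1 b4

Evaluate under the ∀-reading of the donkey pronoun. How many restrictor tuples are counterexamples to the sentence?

"her" takes "a student" as antecedent and "it" takes "a book"; both are donkey pronouns co-varying with the restrictor.
Strong reading: for every (t,b,s) with assigned(t,b,s), read(s,b).
Restrictor triples: (t1,b1,s3)→read(s3,b1) ✓  (t1,b2,s3)→read(s3,b2) ✓  (t2,b1,s2)→read(s2,b1) ✓  (t2,b3,s3)→read(s3,b3) ✓  (t3,b1,s3)→read(s3,b1) ✓  (t3,b1,s4)→read(s4,b1) ✓  (t3,b5,s3)→read(s3,b5) ✓  (t3,b6,s1)→read(s1,b6) ✓  (t4,b2,s2)→read(s2,b2) ✓  (t4,b4,s1)→read(s1,b4) ✓  (t4,b5,s2)→read(s2,b5) ✓
Counterexamples (restrictor triples failing the scope): 0.

0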